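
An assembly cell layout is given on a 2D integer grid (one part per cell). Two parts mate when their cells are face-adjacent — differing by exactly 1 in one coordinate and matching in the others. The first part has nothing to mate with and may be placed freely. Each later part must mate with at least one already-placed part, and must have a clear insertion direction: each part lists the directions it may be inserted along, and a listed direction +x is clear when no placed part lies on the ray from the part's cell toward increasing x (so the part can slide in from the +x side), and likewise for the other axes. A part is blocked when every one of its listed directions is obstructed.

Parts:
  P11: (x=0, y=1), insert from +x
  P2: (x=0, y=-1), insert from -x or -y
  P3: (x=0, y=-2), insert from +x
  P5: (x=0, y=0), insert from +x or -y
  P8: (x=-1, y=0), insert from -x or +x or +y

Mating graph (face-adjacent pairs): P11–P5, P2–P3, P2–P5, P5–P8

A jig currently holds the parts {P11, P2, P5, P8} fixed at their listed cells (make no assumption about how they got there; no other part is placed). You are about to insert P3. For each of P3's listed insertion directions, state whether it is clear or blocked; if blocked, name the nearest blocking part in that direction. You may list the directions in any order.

+x: clear

+x: ray from P3(0, -2) has no placed part ⇒ clear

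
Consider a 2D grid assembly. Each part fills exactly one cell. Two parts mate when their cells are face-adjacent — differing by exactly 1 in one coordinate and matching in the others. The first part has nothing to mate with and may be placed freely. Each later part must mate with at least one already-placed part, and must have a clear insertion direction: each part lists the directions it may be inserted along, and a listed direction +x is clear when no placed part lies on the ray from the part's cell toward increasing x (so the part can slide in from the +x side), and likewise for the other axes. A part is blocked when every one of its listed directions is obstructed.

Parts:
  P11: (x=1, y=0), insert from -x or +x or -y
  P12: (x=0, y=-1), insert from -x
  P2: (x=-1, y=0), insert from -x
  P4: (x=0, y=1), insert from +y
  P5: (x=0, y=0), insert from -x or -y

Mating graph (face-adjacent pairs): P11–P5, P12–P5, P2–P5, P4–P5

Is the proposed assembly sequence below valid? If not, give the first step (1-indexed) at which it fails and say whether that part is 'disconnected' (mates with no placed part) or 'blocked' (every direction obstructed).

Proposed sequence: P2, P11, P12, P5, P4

1. P2@(-1, 0) [-x clear] — {P2}
2. P11@(1, 0) — no placed neighbour ⇒ disconnected

Invalid at step 2 (disconnected)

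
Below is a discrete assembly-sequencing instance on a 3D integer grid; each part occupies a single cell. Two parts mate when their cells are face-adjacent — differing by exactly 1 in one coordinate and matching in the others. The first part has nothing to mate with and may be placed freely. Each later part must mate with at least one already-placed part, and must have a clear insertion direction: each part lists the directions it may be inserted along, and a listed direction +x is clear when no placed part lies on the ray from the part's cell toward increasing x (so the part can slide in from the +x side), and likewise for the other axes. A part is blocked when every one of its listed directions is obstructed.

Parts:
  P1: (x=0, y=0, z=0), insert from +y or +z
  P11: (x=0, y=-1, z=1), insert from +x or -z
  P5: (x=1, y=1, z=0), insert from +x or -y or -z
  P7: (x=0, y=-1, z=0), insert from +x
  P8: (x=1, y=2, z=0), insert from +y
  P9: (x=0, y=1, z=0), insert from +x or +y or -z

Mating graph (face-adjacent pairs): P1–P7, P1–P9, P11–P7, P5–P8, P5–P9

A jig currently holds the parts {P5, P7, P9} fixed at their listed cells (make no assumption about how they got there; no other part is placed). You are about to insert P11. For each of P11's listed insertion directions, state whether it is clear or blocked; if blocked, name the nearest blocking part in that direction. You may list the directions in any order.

+x: ray from P11(0, -1, 1) has no placed part ⇒ clear
-z: nearest on ray is P7@(0, -1, 0) ⇒ blocked

+x: clear; -z: blocked by P7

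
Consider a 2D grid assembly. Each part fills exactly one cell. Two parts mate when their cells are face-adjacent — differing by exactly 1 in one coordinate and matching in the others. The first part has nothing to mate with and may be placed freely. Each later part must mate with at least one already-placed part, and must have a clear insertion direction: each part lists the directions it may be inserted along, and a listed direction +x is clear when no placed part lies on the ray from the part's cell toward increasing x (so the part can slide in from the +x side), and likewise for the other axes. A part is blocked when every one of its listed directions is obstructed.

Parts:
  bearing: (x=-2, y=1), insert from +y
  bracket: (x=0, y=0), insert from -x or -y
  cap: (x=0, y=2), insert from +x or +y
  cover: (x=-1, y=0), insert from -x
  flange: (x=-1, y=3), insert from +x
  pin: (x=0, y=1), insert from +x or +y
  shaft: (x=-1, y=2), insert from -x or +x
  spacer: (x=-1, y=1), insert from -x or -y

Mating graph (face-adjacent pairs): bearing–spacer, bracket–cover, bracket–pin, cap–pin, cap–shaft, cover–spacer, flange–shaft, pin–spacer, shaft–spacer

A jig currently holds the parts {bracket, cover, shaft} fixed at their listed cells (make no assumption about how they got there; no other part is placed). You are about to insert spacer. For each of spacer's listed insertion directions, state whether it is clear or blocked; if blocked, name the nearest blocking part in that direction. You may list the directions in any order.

-x: clear; -y: blocked by cover

-x: ray from spacer(-1, 1) has no placed part ⇒ clear
-y: nearest on ray is cover@(-1, 0) ⇒ blocked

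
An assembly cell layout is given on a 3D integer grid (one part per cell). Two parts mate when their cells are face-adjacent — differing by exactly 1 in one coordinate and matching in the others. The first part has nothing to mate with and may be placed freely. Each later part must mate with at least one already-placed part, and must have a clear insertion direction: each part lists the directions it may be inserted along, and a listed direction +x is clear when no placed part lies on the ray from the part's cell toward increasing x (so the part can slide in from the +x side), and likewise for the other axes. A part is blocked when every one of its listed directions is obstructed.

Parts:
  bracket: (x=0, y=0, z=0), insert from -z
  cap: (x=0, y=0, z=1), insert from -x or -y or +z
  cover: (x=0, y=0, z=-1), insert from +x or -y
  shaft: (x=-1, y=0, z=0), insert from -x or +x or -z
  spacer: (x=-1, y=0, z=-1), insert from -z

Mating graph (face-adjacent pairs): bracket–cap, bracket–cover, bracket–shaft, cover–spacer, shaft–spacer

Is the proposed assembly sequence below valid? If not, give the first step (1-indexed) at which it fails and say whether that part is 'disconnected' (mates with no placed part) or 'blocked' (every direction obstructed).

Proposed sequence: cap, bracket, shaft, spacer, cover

Valid

1. cap@(0, 0, 1) [-x clear] — {cap}
2. bracket@(0, 0, 0) [-z clear] — {bracket, cap}
3. shaft@(-1, 0, 0) [-x clear] — {bracket, cap, shaft}
4. spacer@(-1, 0, -1) [-z clear] — {bracket, cap, shaft, spacer}
5. cover@(0, 0, -1) [+x clear] — {bracket, cap, cover, shaft, spacer}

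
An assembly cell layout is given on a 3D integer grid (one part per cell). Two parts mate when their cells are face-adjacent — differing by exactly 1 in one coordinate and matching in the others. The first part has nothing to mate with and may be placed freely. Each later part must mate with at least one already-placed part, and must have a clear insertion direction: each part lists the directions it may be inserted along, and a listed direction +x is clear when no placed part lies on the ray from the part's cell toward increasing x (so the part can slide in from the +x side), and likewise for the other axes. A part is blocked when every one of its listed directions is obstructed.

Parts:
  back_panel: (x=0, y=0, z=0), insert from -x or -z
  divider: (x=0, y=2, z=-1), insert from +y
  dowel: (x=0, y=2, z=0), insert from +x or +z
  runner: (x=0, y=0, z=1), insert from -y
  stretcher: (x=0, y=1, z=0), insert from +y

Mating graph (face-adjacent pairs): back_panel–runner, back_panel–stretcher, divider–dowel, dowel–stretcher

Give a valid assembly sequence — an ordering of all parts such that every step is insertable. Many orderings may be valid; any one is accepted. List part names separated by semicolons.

stretcher; dowel; divider; back_panel; runner

1. stretcher@(0, 1, 0) [+y clear] — {stretcher}
2. dowel@(0, 2, 0) [+x clear] — {dowel, stretcher}
3. divider@(0, 2, -1) [+y clear] — {divider, dowel, stretcher}
4. back_panel@(0, 0, 0) [-x clear] — {back_panel, divider, dowel, stretcher}
5. runner@(0, 0, 1) [-y clear] — {back_panel, divider, dowel, runner, stretcher}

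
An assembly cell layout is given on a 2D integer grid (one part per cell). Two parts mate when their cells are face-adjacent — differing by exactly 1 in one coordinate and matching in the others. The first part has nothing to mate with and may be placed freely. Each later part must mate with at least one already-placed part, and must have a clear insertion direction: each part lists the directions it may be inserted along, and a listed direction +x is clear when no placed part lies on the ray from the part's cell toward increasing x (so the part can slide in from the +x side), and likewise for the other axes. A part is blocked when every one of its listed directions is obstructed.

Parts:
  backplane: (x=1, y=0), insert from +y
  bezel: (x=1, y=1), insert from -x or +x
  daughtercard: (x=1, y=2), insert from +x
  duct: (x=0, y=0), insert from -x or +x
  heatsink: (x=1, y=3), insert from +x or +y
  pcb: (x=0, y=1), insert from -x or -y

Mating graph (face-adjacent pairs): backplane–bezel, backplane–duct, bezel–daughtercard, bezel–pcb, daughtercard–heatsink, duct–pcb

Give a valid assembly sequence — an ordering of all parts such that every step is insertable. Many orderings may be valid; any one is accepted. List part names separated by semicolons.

pcb; duct; backplane; bezel; daughtercard; heatsink

1. pcb@(0, 1) [-x clear] — {pcb}
2. duct@(0, 0) [-x clear] — {duct, pcb}
3. backplane@(1, 0) [+y clear] — {backplane, duct, pcb}
4. bezel@(1, 1) [+x clear] — {backplane, bezel, duct, pcb}
5. daughtercard@(1, 2) [+x clear] — {backplane, bezel, daughtercard, duct, pcb}
6. heatsink@(1, 3) [+x clear] — {backplane, bezel, daughtercard, duct, heatsink, pcb}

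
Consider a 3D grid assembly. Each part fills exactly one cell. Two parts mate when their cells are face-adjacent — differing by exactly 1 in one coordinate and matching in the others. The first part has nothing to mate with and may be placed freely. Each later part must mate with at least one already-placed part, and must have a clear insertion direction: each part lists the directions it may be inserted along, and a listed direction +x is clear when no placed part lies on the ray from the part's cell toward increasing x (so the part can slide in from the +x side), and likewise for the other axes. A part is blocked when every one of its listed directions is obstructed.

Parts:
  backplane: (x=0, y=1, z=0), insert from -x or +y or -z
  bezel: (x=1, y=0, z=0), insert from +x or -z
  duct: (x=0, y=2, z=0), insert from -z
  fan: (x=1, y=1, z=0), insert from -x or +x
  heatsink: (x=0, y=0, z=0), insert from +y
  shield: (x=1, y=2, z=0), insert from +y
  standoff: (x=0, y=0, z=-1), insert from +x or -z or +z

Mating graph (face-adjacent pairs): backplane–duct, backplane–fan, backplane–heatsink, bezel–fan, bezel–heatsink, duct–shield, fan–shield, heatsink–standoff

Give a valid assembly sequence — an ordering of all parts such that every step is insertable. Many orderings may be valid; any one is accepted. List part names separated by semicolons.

1. standoff@(0, 0, -1) [+x clear] — {standoff}
2. heatsink@(0, 0, 0) [+y clear] — {heatsink, standoff}
3. backplane@(0, 1, 0) [-x clear] — {backplane, heatsink, standoff}
4. duct@(0, 2, 0) [-z clear] — {backplane, duct, heatsink, standoff}
5. shield@(1, 2, 0) [+y clear] — {backplane, duct, heatsink, shield, standoff}
6. fan@(1, 1, 0) [+x clear] — {backplane, duct, fan, heatsink, shield, standoff}
7. bezel@(1, 0, 0) [+x clear] — {backplane, bezel, duct, fan, heatsink, shield, standoff}

standoff; heatsink; backplane; duct; shield; fan; bezel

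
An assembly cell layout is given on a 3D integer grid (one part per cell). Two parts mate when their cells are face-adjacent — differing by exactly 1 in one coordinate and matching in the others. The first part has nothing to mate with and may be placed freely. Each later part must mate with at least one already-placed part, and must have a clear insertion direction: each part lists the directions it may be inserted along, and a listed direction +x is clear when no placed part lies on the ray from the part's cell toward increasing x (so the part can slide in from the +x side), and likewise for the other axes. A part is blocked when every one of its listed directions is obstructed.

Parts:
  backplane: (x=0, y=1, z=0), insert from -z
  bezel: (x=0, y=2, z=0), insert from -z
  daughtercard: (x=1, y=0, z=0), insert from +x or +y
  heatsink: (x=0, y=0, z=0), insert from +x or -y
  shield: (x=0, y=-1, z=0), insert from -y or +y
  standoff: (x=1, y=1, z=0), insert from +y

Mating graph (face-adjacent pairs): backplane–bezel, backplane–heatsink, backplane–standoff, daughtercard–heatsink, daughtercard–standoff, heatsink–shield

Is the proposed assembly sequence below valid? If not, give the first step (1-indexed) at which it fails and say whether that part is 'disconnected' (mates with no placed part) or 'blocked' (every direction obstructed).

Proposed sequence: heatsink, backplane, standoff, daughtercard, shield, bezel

Valid

1. heatsink@(0, 0, 0) [+x clear] — {heatsink}
2. backplane@(0, 1, 0) [-z clear] — {backplane, heatsink}
3. standoff@(1, 1, 0) [+y clear] — {backplane, heatsink, standoff}
4. daughtercard@(1, 0, 0) [+x clear] — {backplane, daughtercard, heatsink, standoff}
5. shield@(0, -1, 0) [-y clear] — {backplane, daughtercard, heatsink, shield, standoff}
6. bezel@(0, 2, 0) [-z clear] — {backplane, bezel, daughtercard, heatsink, shield, standoff}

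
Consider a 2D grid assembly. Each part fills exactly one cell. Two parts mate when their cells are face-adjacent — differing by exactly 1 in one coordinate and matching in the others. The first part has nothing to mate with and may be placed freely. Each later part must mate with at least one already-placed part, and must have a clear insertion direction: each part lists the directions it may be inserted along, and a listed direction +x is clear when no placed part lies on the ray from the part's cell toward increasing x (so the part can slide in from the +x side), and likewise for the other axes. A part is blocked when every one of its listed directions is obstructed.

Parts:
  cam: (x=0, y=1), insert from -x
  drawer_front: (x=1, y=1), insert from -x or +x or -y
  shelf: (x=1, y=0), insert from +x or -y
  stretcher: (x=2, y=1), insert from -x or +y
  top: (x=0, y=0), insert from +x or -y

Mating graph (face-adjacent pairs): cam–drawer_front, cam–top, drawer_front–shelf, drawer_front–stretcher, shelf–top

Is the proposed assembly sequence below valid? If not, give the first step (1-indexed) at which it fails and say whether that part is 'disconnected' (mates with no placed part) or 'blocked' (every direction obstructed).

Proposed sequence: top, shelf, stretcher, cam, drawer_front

Invalid at step 3 (disconnected)

1. top@(0, 0) [+x clear] — {top}
2. shelf@(1, 0) [+x clear] — {shelf, top}
3. stretcher@(2, 1) — no placed neighbour ⇒ disconnected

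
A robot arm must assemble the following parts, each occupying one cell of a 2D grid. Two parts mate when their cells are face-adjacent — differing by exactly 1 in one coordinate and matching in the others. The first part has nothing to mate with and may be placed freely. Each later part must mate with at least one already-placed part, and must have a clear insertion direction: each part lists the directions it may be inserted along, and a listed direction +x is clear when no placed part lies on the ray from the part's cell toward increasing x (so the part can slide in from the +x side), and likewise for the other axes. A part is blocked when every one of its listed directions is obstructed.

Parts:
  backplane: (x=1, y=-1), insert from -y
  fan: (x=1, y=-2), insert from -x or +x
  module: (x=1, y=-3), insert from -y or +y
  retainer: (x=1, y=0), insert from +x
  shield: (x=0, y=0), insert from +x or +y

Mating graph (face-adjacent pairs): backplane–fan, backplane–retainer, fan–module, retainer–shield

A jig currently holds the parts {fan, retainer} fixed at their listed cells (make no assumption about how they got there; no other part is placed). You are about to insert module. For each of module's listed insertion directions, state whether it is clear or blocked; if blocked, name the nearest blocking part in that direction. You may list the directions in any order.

-y: ray from module(1, -3) has no placed part ⇒ clear
+y: nearest on ray is fan@(1, -2) ⇒ blocked

+y: blocked by fan; -y: clear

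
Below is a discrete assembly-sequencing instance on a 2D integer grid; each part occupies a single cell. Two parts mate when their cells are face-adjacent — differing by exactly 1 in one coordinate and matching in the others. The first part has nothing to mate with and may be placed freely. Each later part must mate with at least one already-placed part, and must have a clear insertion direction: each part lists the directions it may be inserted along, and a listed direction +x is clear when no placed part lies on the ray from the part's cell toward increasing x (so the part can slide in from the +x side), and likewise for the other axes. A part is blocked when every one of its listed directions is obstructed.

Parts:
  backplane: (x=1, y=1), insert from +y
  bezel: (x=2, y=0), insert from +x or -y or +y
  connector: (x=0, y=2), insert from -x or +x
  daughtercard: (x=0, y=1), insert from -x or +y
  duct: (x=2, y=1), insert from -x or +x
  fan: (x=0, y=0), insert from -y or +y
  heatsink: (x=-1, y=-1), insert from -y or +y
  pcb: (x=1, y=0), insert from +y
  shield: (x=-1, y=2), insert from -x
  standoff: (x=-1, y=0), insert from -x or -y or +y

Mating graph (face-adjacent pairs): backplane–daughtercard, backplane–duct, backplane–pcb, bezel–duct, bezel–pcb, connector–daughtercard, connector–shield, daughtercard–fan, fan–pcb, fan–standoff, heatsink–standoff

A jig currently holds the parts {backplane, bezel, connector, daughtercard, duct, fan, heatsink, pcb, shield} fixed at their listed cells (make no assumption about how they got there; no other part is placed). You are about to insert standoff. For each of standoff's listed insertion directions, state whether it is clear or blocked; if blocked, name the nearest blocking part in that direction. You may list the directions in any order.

+y: blocked by shield; -x: clear; -y: blocked by heatsink

-x: ray from standoff(-1, 0) has no placed part ⇒ clear
-y: nearest on ray is heatsink@(-1, -1) ⇒ blocked
+y: nearest on ray is shield@(-1, 2) ⇒ blocked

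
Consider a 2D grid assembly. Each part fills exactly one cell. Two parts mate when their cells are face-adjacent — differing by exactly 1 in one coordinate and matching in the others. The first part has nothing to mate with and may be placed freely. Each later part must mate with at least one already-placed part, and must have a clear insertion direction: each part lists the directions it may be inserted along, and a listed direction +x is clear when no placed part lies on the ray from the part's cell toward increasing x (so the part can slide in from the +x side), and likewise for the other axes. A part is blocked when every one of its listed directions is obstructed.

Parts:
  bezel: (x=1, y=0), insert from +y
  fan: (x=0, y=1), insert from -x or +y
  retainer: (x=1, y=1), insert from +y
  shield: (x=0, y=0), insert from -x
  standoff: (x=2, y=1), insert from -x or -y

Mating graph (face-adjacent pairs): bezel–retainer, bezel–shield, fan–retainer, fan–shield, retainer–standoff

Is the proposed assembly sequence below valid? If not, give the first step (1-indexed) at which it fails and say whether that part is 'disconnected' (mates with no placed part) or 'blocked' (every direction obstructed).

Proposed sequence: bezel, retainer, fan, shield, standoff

Valid

1. bezel@(1, 0) [+y clear] — {bezel}
2. retainer@(1, 1) [+y clear] — {bezel, retainer}
3. fan@(0, 1) [-x clear] — {bezel, fan, retainer}
4. shield@(0, 0) [-x clear] — {bezel, fan, retainer, shield}
5. standoff@(2, 1) [-y clear] — {bezel, fan, retainer, shield, standoff}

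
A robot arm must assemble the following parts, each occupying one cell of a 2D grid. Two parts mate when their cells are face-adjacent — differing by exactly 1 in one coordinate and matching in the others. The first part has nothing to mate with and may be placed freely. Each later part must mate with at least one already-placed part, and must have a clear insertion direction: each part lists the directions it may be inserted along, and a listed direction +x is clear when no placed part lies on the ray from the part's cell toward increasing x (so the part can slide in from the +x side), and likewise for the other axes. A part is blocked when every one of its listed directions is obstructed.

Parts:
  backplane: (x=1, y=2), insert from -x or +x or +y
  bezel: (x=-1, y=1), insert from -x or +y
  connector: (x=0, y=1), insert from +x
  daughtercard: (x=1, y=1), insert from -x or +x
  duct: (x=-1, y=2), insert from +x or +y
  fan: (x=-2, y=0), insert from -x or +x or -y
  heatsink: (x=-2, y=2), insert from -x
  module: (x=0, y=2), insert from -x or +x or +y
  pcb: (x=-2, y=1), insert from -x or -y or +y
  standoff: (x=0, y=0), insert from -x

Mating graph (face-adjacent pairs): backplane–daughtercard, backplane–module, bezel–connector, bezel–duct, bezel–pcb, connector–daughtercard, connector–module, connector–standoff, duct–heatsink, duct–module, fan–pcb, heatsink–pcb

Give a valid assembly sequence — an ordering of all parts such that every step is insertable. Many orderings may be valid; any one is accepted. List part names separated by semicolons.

1. bezel@(-1, 1) [-x clear] — {bezel}
2. connector@(0, 1) [+x clear] — {bezel, connector}
3. module@(0, 2) [-x clear] — {bezel, connector, module}
4. daughtercard@(1, 1) [+x clear] — {bezel, connector, daughtercard, module}
5. pcb@(-2, 1) [-x clear] — {bezel, connector, daughtercard, module, pcb}
6. heatsink@(-2, 2) [-x clear] — {bezel, connector, daughtercard, heatsink, module, pcb}
7. standoff@(0, 0) [-x clear] — {bezel, connector, daughtercard, heatsink, module, pcb, standoff}
8. duct@(-1, 2) [+y clear] — {bezel, connector, daughtercard, duct, heatsink, module, pcb, standoff}
9. fan@(-2, 0) [-x clear] — {bezel, connector, daughtercard, duct, fan, heatsink, module, pcb, standoff}
10. backplane@(1, 2) [+x clear] — {backplane, bezel, connector, daughtercard, duct, fan, heatsink, module, pcb, standoff}

bezel; connector; module; daughtercard; pcb; heatsink; standoff; duct; fan; backplane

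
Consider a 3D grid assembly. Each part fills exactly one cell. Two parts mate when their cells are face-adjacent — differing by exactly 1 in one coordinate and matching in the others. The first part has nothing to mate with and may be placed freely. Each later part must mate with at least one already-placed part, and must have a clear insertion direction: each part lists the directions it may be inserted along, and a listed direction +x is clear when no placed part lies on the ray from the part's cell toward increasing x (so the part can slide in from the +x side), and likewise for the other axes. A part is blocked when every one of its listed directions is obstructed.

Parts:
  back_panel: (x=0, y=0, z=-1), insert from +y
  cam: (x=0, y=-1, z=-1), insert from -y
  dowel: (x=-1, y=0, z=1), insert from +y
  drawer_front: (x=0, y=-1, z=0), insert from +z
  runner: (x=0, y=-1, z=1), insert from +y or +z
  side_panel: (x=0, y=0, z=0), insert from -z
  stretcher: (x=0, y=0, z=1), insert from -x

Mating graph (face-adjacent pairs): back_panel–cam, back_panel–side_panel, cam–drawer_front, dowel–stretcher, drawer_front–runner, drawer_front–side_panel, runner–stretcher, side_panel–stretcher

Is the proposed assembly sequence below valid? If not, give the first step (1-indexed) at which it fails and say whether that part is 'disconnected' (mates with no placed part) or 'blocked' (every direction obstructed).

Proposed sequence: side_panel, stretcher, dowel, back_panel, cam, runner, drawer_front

Invalid at step 7 (blocked)

1. side_panel@(0, 0, 0) [-z clear] — {side_panel}
2. stretcher@(0, 0, 1) [-x clear] — {side_panel, stretcher}
3. dowel@(-1, 0, 1) [+y clear] — {dowel, side_panel, stretcher}
4. back_panel@(0, 0, -1) [+y clear] — {back_panel, dowel, side_panel, stretcher}
5. cam@(0, -1, -1) [-y clear] — {back_panel, cam, dowel, side_panel, stretcher}
6. runner@(0, -1, 1) [+z clear] — {back_panel, cam, dowel, runner, side_panel, stretcher}
7. drawer_front@(0, -1, 0) — +z all obstructed ⇒ blocked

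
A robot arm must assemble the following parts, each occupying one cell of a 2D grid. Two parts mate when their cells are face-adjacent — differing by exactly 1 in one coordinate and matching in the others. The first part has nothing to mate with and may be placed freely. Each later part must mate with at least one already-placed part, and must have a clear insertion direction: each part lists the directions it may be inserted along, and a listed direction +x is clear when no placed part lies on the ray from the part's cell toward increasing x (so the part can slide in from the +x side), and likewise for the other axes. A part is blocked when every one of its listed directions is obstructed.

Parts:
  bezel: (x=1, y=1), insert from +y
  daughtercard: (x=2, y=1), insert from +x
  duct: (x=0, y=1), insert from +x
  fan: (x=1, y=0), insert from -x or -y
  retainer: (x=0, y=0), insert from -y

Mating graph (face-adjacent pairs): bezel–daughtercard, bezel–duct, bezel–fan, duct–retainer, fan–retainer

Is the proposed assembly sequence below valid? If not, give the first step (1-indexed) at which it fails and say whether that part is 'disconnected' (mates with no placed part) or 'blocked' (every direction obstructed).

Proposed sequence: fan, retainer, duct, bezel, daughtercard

1. fan@(1, 0) [-x clear] — {fan}
2. retainer@(0, 0) [-y clear] — {fan, retainer}
3. duct@(0, 1) [+x clear] — {duct, fan, retainer}
4. bezel@(1, 1) [+y clear] — {bezel, duct, fan, retainer}
5. daughtercard@(2, 1) [+x clear] — {bezel, daughtercard, duct, fan, retainer}

Valid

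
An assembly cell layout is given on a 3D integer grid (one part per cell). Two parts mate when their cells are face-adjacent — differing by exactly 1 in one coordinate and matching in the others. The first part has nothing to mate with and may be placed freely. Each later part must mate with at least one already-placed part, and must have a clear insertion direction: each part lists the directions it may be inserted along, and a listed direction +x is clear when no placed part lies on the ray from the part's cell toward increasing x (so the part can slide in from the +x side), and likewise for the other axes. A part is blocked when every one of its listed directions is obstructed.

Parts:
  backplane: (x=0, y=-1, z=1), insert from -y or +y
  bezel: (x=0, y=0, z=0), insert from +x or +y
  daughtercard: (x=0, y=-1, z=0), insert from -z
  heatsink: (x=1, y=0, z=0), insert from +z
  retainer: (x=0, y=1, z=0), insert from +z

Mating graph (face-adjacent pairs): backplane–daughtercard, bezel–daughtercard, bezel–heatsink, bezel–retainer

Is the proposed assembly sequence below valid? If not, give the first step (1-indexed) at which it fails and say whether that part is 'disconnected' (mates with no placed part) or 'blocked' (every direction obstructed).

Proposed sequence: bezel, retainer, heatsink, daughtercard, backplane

1. bezel@(0, 0, 0) [+x clear] — {bezel}
2. retainer@(0, 1, 0) [+z clear] — {bezel, retainer}
3. heatsink@(1, 0, 0) [+z clear] — {bezel, heatsink, retainer}
4. daughtercard@(0, -1, 0) [-z clear] — {bezel, daughtercard, heatsink, retainer}
5. backplane@(0, -1, 1) [-y clear] — {backplane, bezel, daughtercard, heatsink, retainer}

Valid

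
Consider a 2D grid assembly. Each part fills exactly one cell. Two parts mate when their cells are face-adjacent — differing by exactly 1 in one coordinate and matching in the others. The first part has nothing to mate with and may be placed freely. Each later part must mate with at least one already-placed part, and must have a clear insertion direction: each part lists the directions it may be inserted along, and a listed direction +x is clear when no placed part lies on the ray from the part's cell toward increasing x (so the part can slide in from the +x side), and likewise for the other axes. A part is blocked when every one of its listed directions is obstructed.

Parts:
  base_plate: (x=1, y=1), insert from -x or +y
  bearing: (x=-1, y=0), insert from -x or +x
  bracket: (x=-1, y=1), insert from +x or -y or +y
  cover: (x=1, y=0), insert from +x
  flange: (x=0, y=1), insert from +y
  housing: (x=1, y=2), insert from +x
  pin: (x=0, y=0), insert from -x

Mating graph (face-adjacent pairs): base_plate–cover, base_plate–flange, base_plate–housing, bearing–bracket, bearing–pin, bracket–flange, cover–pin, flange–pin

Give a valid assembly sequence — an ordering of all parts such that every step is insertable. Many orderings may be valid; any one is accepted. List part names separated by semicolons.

1. base_plate@(1, 1) [-x clear] — {base_plate}
2. housing@(1, 2) [+x clear] — {base_plate, housing}
3. cover@(1, 0) [+x clear] — {base_plate, cover, housing}
4. pin@(0, 0) [-x clear] — {base_plate, cover, housing, pin}
5. bearing@(-1, 0) [-x clear] — {base_plate, bearing, cover, housing, pin}
6. bracket@(-1, 1) [+y clear] — {base_plate, bearing, bracket, cover, housing, pin}
7. flange@(0, 1) [+y clear] — {base_plate, bearing, bracket, cover, flange, housing, pin}

base_plate; housing; cover; pin; bearing; bracket; flange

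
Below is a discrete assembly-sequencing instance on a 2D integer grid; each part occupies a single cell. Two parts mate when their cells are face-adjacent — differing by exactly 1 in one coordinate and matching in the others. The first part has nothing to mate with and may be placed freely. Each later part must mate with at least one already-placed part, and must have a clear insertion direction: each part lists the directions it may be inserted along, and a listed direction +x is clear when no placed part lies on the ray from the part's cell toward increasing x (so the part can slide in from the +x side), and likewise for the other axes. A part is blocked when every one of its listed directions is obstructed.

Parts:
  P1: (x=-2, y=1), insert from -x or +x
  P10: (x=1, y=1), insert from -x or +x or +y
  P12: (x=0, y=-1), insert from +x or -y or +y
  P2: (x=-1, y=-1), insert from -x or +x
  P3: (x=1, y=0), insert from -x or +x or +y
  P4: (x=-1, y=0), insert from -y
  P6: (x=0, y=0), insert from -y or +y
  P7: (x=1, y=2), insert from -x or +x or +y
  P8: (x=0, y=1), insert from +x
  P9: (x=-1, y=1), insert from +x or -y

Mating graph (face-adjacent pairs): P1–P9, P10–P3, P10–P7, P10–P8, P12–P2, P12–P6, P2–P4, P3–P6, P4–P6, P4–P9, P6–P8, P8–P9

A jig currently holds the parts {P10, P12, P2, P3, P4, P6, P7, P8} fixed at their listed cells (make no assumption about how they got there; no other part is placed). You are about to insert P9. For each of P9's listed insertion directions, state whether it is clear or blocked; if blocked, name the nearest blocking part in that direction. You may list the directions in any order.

+x: nearest on ray is P8@(0, 1) ⇒ blocked
-y: nearest on ray is P4@(-1, 0) ⇒ blocked

+x: blocked by P8; -y: blocked by P4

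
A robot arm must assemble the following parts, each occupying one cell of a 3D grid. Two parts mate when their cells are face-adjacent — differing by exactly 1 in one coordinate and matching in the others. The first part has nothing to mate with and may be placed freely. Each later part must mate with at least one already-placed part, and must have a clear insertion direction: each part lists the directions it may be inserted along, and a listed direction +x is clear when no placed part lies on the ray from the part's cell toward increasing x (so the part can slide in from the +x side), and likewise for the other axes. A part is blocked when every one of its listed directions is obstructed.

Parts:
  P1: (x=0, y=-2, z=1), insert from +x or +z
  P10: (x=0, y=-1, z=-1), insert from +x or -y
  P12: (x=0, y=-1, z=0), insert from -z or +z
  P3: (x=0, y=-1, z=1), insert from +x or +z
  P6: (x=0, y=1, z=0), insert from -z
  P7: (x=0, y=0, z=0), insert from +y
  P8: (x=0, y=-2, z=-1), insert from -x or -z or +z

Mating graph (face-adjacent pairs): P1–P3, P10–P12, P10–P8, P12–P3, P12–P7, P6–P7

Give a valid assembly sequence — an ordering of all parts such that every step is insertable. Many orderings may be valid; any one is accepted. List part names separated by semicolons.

P8; P10; P12; P7; P3; P1; P6

1. P8@(0, -2, -1) [-x clear] — {P8}
2. P10@(0, -1, -1) [+x clear] — {P10, P8}
3. P12@(0, -1, 0) [+z clear] — {P10, P12, P8}
4. P7@(0, 0, 0) [+y clear] — {P10, P12, P7, P8}
5. P3@(0, -1, 1) [+x clear] — {P10, P12, P3, P7, P8}
6. P1@(0, -2, 1) [+x clear] — {P1, P10, P12, P3, P7, P8}
7. P6@(0, 1, 0) [-z clear] — {P1, P10, P12, P3, P6, P7, P8}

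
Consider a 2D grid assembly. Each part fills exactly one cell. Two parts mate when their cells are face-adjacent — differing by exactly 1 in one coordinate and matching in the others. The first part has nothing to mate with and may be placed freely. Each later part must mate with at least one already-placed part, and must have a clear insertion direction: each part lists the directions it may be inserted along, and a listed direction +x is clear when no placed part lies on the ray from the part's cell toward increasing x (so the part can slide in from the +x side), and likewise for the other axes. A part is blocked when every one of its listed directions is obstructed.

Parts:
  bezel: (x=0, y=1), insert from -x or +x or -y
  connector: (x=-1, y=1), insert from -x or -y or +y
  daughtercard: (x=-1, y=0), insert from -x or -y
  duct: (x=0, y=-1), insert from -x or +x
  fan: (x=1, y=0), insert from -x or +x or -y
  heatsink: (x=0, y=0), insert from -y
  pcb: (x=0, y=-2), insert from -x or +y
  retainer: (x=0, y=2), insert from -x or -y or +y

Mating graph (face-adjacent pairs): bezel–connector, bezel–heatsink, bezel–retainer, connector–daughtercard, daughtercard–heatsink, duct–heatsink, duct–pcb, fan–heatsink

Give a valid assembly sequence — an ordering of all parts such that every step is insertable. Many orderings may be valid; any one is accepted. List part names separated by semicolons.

1. daughtercard@(-1, 0) [-x clear] — {daughtercard}
2. heatsink@(0, 0) [-y clear] — {daughtercard, heatsink}
3. connector@(-1, 1) [-x clear] — {connector, daughtercard, heatsink}
4. duct@(0, -1) [-x clear] — {connector, daughtercard, duct, heatsink}
5. bezel@(0, 1) [+x clear] — {bezel, connector, daughtercard, duct, heatsink}
6. retainer@(0, 2) [-x clear] — {bezel, connector, daughtercard, duct, heatsink, retainer}
7. pcb@(0, -2) [-x clear] — {bezel, connector, daughtercard, duct, heatsink, pcb, retainer}
8. fan@(1, 0) [+x clear] — {bezel, connector, daughtercard, duct, fan, heatsink, pcb, retainer}

daughtercard; heatsink; connector; duct; bezel; retainer; pcb; fan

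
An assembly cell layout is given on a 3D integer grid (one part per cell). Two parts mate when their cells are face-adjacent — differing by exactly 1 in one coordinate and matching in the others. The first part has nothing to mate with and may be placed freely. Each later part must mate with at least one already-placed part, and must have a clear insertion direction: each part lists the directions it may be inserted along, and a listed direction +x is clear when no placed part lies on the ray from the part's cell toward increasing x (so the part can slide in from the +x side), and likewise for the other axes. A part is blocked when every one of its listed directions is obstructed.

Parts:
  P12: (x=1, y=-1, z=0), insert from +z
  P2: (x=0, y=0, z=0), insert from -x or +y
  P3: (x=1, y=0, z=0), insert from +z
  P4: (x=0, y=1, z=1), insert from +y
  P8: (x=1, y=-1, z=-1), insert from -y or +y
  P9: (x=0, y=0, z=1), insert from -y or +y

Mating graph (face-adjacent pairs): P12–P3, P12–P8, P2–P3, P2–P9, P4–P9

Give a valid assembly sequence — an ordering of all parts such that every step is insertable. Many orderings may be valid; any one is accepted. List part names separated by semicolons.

1. P12@(1, -1, 0) [+z clear] — {P12}
2. P8@(1, -1, -1) [-y clear] — {P12, P8}
3. P3@(1, 0, 0) [+z clear] — {P12, P3, P8}
4. P2@(0, 0, 0) [-x clear] — {P12, P2, P3, P8}
5. P9@(0, 0, 1) [-y clear] — {P12, P2, P3, P8, P9}
6. P4@(0, 1, 1) [+y clear] — {P12, P2, P3, P4, P8, P9}

P12; P8; P3; P2; P9; P4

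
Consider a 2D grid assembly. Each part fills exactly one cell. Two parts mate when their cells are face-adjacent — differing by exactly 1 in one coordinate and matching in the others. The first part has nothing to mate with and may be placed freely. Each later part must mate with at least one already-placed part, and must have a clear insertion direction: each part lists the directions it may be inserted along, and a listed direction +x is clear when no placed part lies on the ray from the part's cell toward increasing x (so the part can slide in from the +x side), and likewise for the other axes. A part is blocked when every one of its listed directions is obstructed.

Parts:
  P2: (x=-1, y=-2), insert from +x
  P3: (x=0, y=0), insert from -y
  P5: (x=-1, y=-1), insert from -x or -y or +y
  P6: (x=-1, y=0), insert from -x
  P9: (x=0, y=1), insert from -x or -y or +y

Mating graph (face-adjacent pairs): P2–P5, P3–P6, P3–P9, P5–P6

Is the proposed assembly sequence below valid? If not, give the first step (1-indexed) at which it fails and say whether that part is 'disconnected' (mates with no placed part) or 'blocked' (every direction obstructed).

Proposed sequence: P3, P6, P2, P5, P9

1. P3@(0, 0) [-y clear] — {P3}
2. P6@(-1, 0) [-x clear] — {P3, P6}
3. P2@(-1, -2) — no placed neighbour ⇒ disconnected

Invalid at step 3 (disconnected)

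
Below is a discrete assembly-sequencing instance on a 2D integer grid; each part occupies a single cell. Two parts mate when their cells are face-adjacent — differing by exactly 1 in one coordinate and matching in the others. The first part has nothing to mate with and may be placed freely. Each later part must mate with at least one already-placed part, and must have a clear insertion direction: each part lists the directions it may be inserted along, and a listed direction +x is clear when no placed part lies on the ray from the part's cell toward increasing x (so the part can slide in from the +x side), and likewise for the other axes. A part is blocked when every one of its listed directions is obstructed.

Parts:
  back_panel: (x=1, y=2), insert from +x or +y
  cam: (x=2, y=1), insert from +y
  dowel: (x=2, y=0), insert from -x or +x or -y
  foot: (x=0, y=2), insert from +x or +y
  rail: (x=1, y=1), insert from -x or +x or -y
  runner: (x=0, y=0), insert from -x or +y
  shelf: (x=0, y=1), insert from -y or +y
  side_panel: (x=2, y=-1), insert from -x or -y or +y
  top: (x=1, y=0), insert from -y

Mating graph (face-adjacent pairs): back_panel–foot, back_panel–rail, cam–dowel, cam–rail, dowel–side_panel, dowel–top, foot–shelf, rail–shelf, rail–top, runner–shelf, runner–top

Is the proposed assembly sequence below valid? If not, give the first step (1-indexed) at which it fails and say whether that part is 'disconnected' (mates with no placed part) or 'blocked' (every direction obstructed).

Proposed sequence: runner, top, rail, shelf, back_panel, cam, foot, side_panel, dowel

Invalid at step 8 (disconnected)

1. runner@(0, 0) [-x clear] — {runner}
2. top@(1, 0) [-y clear] — {runner, top}
3. rail@(1, 1) [-x clear] — {rail, runner, top}
4. shelf@(0, 1) [+y clear] — {rail, runner, shelf, top}
5. back_panel@(1, 2) [+x clear] — {back_panel, rail, runner, shelf, top}
6. cam@(2, 1) [+y clear] — {back_panel, cam, rail, runner, shelf, top}
7. foot@(0, 2) [+y clear] — {back_panel, cam, foot, rail, runner, shelf, top}
8. side_panel@(2, -1) — no placed neighbour ⇒ disconnected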